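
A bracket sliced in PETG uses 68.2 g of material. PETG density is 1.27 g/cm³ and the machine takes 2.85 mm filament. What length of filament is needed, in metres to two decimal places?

Volume = 68.2 g / 1.27 g·cm⁻³ = 53.7008 cm³ = 53700.8 mm³.
A = π r² = π × 1.425² = 6.3794 mm².
L = V/A = 53700.8/6.3794 = 8417.84 mm → 8.42 m.

8.42 m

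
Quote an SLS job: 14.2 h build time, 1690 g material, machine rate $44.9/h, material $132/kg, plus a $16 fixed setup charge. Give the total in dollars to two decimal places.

Machine cost = 44.9 × 14.2, so $637.58.
Material charge = 132 × 1690/1000 = $223.08.
Total = 637.58 + 223.08 + 16 = $876.66.

$876.66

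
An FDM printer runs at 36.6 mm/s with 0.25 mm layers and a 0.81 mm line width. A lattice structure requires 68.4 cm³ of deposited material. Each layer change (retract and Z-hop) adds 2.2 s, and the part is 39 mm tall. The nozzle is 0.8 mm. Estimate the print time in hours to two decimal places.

Line area: 0.25 × 0.81 → 0.2025 mm².
Total extruded path = 68400/0.2025 = 337777.8 mm.
Time extruding = 337777.8 / 36.6 = 9228.9 s.
Layer count = ceil(39 / 0.25) = 156.
Layer-change overhead: 156 × 2.2 → 343.2 s.
Altogether 9228.9 + 343.2 = 9572.1 s, i.e. 2.66 hours.

2.66 hours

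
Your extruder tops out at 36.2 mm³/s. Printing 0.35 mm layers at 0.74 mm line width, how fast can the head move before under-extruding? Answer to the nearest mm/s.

140 mm/s

Bead cross-section: 0.35 × 0.74 → 0.259 mm².
v_max = Q/A = 36.2/0.259 = 139.77 mm/s → 140 mm/s.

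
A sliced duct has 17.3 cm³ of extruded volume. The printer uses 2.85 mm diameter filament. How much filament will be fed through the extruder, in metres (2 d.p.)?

Filament cross-section = π × (2.85/2)² = 6.3794 mm².
Length = 17.3 cm³ / 6.3794 mm² = 17300 / 6.3794 = 2711.85 mm = 2.71 m.

2.71 m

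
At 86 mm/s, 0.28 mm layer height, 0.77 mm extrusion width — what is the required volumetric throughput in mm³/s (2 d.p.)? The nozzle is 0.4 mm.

18.54

Extrusion cross-section = 0.28 × 0.77, so 0.2156 mm².
Volumetric flow = 86 × 0.2156 = 18.54 mm³/s.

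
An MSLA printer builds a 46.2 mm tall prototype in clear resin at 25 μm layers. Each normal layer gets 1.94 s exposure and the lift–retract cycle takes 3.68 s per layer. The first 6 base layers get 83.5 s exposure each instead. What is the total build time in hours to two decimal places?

3.02 hours

Layers = ⌈46.2/0.025⌉ = 1848.
Base layers = 6 × (83.5 + 3.68), so 523.08 s.
Regular layers = 1842 × (1.94 + 3.68) = 10352.04 s.
Total = 523.08 + 10352.04 = 10875.12 s = 3.02 hours.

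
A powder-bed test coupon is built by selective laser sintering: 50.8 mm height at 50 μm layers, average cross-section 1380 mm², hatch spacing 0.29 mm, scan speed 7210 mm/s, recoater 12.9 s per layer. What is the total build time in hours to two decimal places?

3.83 hours

Layers = ⌈50.8/0.05⌉ = 1016.
Hatch length per layer: 1380 / 0.29 → 4758.6 mm.
Per-layer scan time = 4758.6 / 7210, so 0.66 s.
Per-layer time = 0.66 + 12.9 = 13.56 s.
Build time = 1016 × 13.56 = 13776.96 s = 3.83 hours.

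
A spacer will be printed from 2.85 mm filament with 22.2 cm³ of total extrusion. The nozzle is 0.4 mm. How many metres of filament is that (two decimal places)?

A = π r² = π × 1.425² = 6.3794 mm².
L = 22200 mm³ / 6.3794 mm² = 3479.95 mm, i.e. 3.48 m.

3.48 m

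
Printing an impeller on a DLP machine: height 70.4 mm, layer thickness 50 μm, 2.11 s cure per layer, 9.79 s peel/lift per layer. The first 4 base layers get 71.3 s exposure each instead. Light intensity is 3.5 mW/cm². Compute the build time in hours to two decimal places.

Layer count = ceil(70.4 / 0.05) = 1408.
Base layers = 4 × (71.3 + 9.79) = 324.36 s.
Remaining layers: 1404 × (2.11 + 9.79) → 16707.6 s.
Sum: 324.36 + 16707.6 = 17031.96 s → 4.73 hours.

4.73 hours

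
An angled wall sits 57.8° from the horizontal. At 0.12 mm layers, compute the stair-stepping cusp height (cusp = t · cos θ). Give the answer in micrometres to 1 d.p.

63.9 μm

Cusp = layer height × cos(57.8°) = 0.12 × 0.5329 = 0.063948 mm = 63.9 μm.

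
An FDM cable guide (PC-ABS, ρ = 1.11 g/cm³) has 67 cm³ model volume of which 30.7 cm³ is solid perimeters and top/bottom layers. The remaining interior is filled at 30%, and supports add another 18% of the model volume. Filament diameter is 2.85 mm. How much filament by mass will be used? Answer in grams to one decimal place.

59.6 g

Infill region: 67 − 30.7 → 36.3 cm³.
Infill volume = 0.30 × 36.3, so 10.89 cm³.
Support = 0.18 × 67 = 12.06 cm³.
Deposited volume: 30.7 + 10.89 + 12.06 → 53.65 cm³.
Mass = 53.65 × 1.11 = 59.5515 g.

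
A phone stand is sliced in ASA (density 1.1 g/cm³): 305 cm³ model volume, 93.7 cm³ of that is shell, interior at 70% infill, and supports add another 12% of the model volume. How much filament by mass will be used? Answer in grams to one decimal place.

Volume inside the shell = 305 − 93.7, so 211.3 cm³.
Infill deposited = 0.70 × 211.3 = 147.91 cm³.
Support: 0.12 × 305 → 36.6 cm³.
Total extruded = 93.7 + 147.91 + 36.6 = 278.21 cm³.
Mass = 278.21 × 1.1, so 306.031 g.

306.0 g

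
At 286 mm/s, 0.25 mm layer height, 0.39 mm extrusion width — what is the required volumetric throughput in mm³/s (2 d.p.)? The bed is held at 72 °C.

Extrusion cross-section = 0.25 × 0.39 = 0.0975 mm².
Q = v·A = 286 × 0.0975 = 27.89 mm³/s.

27.89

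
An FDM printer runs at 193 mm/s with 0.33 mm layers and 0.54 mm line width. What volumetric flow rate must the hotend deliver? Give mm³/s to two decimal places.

34.39

Bead cross-section = 0.33 × 0.54, so 0.1782 mm².
Volumetric flow = 193 × 0.1782 = 34.39 mm³/s.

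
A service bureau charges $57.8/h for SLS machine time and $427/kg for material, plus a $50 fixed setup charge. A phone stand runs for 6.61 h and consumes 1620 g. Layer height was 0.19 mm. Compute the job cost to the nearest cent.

Machine cost = 57.8 × 6.61 = $382.058.
Material charge = 427 × 1620/1000, so $691.74.
Adding setup: 382.058 + 691.74 + 50 → 1123.798 ≈ $1123.80.

$1123.80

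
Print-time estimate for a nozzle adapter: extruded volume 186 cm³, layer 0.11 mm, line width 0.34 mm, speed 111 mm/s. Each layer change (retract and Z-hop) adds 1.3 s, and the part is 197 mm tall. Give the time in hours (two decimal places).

Extrusion cross-section = 0.11 × 0.34, so 0.0374 mm².
Toolpath length = 186 cm³ / 0.0374 mm² = 186000 / 0.0374 = 4973262 mm.
Extrusion time = 4973262 / 111 = 44804.2 s.
Number of layers: 197 / 0.11 → 1791 (rounded up).
Layer-change overhead: 1791 × 1.3 → 2328.3 s.
Total = 44804.2 + 2328.3 = 47132.5 s = 13.09 hours.

13.09 hours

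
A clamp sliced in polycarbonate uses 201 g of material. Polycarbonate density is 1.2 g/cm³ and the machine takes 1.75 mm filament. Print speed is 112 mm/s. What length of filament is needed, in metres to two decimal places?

Extruded volume: 201/1.2 = 167.5 cm³ (167500 mm³).
Filament cross-section = π × (1.75/2)² = 2.4053 mm².
Length = 167500 / 2.4053 = 69637.88 mm = 69.64 m.

69.64 m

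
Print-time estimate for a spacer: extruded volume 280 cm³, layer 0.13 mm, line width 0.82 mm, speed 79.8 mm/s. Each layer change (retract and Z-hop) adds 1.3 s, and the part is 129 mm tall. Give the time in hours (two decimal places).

Line area: 0.13 × 0.82 → 0.1066 mm².
Total extruded path = 280000/0.1066 = 2626641.7 mm.
Time extruding = 2626641.7 / 79.8 = 32915.3 s.
Layers = ⌈129/0.13⌉ = 993.
Non-print overhead: 993 × 1.3 → 1290.9 s.
Total = 32915.3 + 1290.9 = 34206.2 s = 9.50 hours.

9.50 hours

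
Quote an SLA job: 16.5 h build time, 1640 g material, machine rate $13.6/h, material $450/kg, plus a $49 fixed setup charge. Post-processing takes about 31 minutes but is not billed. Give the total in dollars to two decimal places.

$1011.40

Time charge = 13.6 × 16.5 = $224.40.
Material cost = 450 × 1640/1000 = $738.00.
Total = 224.40 + 738.00 + 49 = $1011.40.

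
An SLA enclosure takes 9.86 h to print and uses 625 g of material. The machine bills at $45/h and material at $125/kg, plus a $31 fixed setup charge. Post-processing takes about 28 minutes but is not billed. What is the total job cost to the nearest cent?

$552.83

Machine cost: 45 × 9.86 → $443.70.
Material charge = 125 × 625/1000 = $78.125.
Total = 443.70 + 78.125 + 31 = 552.825 ≈ $552.83.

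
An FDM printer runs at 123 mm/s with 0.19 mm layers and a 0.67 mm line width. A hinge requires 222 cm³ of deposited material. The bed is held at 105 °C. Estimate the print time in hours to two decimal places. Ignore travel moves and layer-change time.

Extrusion cross-section: 0.19 × 0.67 → 0.1273 mm².
Total extruded path = 222000/0.1273 = 1743912 mm.
Extrusion time: 1743912 / 123 → 14178.1 s.
In the requested units: 14178.1 s = 3.94 hours.

3.94 hours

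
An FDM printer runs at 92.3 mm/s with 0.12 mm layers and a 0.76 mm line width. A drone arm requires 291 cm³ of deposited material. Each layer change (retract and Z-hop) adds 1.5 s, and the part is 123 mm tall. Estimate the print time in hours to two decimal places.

10.03 hours

Bead cross-section: 0.12 × 0.76 → 0.0912 mm².
Toolpath length = 291 cm³ / 0.0912 mm² = 291000 / 0.0912 = 3190789.5 mm.
Time extruding = 3190789.5 / 92.3 = 34569.8 s.
Layer count = ceil(123 / 0.12) = 1025.
Layer-change overhead: 1025 × 1.5 → 1537.5 s.
Altogether 34569.8 + 1537.5 = 36107.3 s, i.e. 10.03 hours.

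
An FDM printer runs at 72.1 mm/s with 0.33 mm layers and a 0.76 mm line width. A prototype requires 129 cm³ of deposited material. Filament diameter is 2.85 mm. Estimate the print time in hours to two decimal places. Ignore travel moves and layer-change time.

Line area = 0.33 × 0.76, so 0.2508 mm².
Total extruded path = 129000/0.2508 = 514354.1 mm.
Extrusion time = 514354.1 / 72.1 = 7133.9 s.
In the requested units: 7133.9 s = 1.98 hours.

1.98 hours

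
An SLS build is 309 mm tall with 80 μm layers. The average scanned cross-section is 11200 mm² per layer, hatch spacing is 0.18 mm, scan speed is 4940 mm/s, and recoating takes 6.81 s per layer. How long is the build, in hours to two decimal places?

20.82 hours

Layer count = ceil(309 / 0.08) = 3863.
Hatch length per layer = 11200 / 0.18 = 62222.2 mm.
Laser time per layer = 62222.2 / 4940, so 12.5956 s.
Time per layer = 12.5956 + 6.81 = 19.4056 s.
Total: 3863 × 19.4056 s = 74963.8328 s → 20.82 hours.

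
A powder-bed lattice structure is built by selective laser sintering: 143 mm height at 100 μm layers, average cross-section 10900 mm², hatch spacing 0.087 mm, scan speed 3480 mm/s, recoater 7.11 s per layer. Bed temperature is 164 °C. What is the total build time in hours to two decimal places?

17.13 hours

Layer count = ceil(143 / 0.1) = 1430.
Hatch length per layer = 10900 / 0.087, so 125287.4 mm.
Per-layer scan time: 125287.4 / 3480 → 36.0021 s.
Layer cycle: 36.0021 + 7.11 → 43.1121 s.
1430 layers × 43.1121 s/layer = 61650.303 s, i.e. 17.13 hours.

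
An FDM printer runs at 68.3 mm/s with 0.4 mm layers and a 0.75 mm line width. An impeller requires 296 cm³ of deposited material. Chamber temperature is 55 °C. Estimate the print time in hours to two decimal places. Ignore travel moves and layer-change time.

Bead cross-section: 0.4 × 0.75 → 0.3 mm².
Toolpath length = 296 cm³ / 0.3 mm² = 296000 / 0.3 = 986666.7 mm.
Time extruding = 986666.7 / 68.3, so 14446.1 s.
In the requested units: 14446.1 s = 4.01 hours.

4.01 hours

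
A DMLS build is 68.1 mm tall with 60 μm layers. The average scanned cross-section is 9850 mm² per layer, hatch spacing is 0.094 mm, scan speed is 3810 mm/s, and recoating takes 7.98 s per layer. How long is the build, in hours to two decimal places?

Layers = ⌈68.1/0.06⌉ = 1135.
Per-layer scan distance = 9850 / 0.094, so 104787.2 mm.
Scan time per layer: 104787.2 / 3810 → 27.5032 s.
Layer cycle: 27.5032 + 7.98 → 35.4832 s.
Total: 1135 × 35.4832 s = 40273.432 s → 11.19 hours.

11.19 hours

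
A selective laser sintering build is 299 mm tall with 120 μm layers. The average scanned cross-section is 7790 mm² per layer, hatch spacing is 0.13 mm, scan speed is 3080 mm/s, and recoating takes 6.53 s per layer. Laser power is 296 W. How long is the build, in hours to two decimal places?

Layer count = ceil(299 / 0.12) = 2492.
Per-layer scan distance = 7790 / 0.13, so 59923.1 mm.
Per-layer scan time = 59923.1 / 3080 = 19.4556 s.
Per-layer time = 19.4556 + 6.53, so 25.9856 s.
2492 layers × 25.9856 s/layer = 64756.1152 s, i.e. 17.99 hours.

17.99 hours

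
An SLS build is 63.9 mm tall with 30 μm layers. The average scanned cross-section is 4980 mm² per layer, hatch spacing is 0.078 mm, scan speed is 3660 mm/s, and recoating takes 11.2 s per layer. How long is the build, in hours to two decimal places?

Layers = ⌈63.9/0.03⌉ = 2130.
Hatch length per layer: 4980 / 0.078 → 63846.2 mm.
Laser time per layer = 63846.2 / 3660 = 17.4443 s.
Time per layer = 17.4443 + 11.2, so 28.6443 s.
Total: 2130 × 28.6443 s = 61012.359 s → 16.95 hours.

16.95 hours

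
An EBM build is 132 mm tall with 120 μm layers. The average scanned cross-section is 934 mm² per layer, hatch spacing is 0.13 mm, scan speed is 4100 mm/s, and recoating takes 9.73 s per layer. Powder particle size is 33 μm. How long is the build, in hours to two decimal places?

3.51 hours

Layer count = ceil(132 / 0.12) = 1100.
Hatch length per layer = 934 / 0.13, so 7184.6 mm.
Per-layer scan time = 7184.6 / 4100, so 1.7523 s.
Layer cycle = 1.7523 + 9.73 = 11.4823 s.
1100 layers × 11.4823 s/layer = 12630.53 s, i.e. 3.51 hours.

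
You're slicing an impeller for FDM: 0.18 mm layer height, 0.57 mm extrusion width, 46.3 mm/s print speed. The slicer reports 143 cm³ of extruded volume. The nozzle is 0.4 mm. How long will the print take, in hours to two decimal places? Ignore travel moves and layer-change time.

Line area: 0.18 × 0.57 → 0.1026 mm².
Toolpath length = 143 cm³ / 0.1026 mm² = 143000 / 0.1026 = 1393762.2 mm.
Print-move time = 1393762.2 / 46.3, so 30102.9 s.
In the requested units: 30102.9 s = 8.36 hours.

8.36 hours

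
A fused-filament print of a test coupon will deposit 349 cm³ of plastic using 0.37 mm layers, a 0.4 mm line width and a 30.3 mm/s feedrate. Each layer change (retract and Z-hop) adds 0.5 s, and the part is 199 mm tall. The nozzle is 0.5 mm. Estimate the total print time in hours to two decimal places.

Extrusion cross-section: 0.37 × 0.4 → 0.148 mm².
Path length: 349000 mm³ / 0.148 mm² → 2358108.1 mm.
Print-move time = 2358108.1 / 30.3, so 77825.3 s.
Layers = ⌈199/0.37⌉ = 538.
Layer-change overhead = 538 × 0.5, so 269 s.
Altogether 77825.3 + 269 = 78094.3 s, i.e. 21.69 hours.

21.69 hours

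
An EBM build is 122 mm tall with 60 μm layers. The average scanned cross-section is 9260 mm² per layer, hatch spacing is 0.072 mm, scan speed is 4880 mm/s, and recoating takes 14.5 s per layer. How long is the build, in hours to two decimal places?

23.08 hours

Number of layers: 122 / 0.06 → 2034 (rounded up).
Hatch length per layer = 9260 / 0.072 = 128611.1 mm.
Scan time per layer = 128611.1 / 4880 = 26.3547 s.
Per-layer time = 26.3547 + 14.5 = 40.8547 s.
2034 layers × 40.8547 s/layer = 83098.4598 s, i.e. 23.08 hours.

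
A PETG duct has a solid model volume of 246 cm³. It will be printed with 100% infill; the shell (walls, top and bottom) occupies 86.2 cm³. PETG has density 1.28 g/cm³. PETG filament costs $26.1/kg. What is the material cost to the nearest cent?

Infill region = 246 − 86.2 = 159.8 cm³.
Infill deposited = 1.00 × 159.8, so 159.8 cm³.
Total printed volume: 86.2 + 159.8 → 246 cm³.
Mass: 246 × 1.28 → 314.88 g.
Cost = 314.88 g / 1000 × $26.1/kg = $8.22.

$8.22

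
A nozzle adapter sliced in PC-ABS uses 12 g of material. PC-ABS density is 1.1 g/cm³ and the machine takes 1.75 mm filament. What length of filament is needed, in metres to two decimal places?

4.54 m

Volume = 12 g / 1.1 g·cm⁻³ = 10.9091 cm³ = 10909.1 mm³.
A = π r² = π × 0.875² = 2.4053 mm².
L = V/A = 10909.1/2.4053 = 4535.44 mm → 4.54 m.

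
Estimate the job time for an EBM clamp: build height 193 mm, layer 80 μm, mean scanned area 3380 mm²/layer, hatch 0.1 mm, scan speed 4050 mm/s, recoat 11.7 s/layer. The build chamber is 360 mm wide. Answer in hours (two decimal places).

Number of layers: 193 / 0.08 → 2413 (rounded up).
Per-layer scan distance: 3380 / 0.1 → 33800 mm.
Beam time per layer: 33800 / 4050 → 8.3457 s.
Time per layer = 8.3457 + 11.7 = 20.0457 s.
Build time = 2413 × 20.0457 = 48370.2741 s = 13.44 hours.

13.44 hours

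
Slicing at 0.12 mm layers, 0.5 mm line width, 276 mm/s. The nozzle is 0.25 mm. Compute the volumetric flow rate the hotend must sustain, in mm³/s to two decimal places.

16.56

A = 0.12 × 0.5 = 0.06 mm².
Q = v·A = 276 × 0.06 = 16.56 mm³/s.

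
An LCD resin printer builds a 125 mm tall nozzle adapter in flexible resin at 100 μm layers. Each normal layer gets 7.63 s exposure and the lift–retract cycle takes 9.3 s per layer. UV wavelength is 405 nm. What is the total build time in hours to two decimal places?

Layers = ⌈125/0.1⌉ = 1250.
Cycle time: 7.63 + 9.3 → 16.93 s.
Build time: 1250 × 16.93 s = 21162.5 s, i.e. 5.88 hours.

5.88 hours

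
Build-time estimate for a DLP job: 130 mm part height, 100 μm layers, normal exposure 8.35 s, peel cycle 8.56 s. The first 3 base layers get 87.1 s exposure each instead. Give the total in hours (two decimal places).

Layers = ⌈130/0.1⌉ = 1300.
Bottom layers = 3 × (87.1 + 8.56) = 286.98 s.
Normal layers = 1297 × (8.35 + 8.56), so 21932.27 s.
Total = 286.98 + 21932.27 = 22219.25 s = 6.17 hours.

6.17 hours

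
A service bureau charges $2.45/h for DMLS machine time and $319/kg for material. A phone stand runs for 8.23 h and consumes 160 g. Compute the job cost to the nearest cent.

Machine cost = 2.45 × 8.23 = $20.1635.
Feedstock cost = 319 × 160/1000, so $51.04.
Total = 20.1635 + 51.04 = 71.2035 ≈ $71.20.

$71.20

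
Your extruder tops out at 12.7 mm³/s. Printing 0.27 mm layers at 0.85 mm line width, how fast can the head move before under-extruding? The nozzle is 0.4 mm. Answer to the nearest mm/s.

Extrusion cross-section: 0.27 × 0.85 → 0.2295 mm².
v_max = Q/A = 12.7/0.2295 = 55.34 mm/s → 55 mm/s.

55 mm/s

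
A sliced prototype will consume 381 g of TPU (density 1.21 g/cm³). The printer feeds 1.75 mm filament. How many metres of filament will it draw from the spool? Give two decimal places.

130.91 m

Extruded volume: 381/1.21 = 314.876 cm³ (314876 mm³).
A = π r² = π × 0.875² = 2.4053 mm².
L = V/A = 314876/2.4053 = 130909.24 mm → 130.91 m.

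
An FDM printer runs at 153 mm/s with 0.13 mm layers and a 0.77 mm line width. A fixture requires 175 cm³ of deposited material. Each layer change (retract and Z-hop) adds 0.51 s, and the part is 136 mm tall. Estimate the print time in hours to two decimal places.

Bead cross-section = 0.13 × 0.77 = 0.1001 mm².
Path length: 175000 mm³ / 0.1001 mm² → 1748251.7 mm.
Extrusion time = 1748251.7 / 153, so 11426.5 s.
Layers = ⌈136/0.13⌉ = 1047.
Layer-change overhead: 1047 × 0.51 → 533.97 s.
Altogether 11426.5 + 533.97 = 11960.47 s, i.e. 3.32 hours.

3.32 hours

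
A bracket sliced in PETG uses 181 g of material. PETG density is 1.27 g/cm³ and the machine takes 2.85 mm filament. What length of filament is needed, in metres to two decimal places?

22.34 m

Volume = 181 g / 1.27 g·cm⁻³ = 142.5197 cm³ = 142519.7 mm³.
A = π r² = π × 1.425² = 6.3794 mm².
Length = 142519.7 / 6.3794 = 22340.61 mm = 22.34 m.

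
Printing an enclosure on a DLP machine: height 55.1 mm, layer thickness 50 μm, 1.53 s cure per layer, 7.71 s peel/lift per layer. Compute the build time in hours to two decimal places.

Layer count = ceil(55.1 / 0.05) = 1102.
Each layer takes: 1.53 + 7.71 → 9.24 s.
Total = 1102 × 9.24 = 10182.48 s = 2.83 hours.

2.83 hours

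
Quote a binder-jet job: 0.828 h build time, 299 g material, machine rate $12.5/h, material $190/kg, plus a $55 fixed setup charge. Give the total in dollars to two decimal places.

Time charge = 12.5 × 0.828 = $10.35.
Material charge: 190 × 299/1000 → $56.81.
Total = 10.35 + 56.81 + 55 = $122.16.

$122.16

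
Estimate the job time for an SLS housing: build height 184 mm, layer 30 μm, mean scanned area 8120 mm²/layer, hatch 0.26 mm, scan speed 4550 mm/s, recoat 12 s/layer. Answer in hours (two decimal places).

Number of layers: 184 / 0.03 → 6134 (rounded up).
Scan path per layer: 8120 / 0.26 → 31230.8 mm.
Per-layer scan time = 31230.8 / 4550, so 6.8639 s.
Layer cycle = 6.8639 + 12 = 18.8639 s.
Total: 6134 × 18.8639 s = 115711.1626 s → 32.14 hours.

32.14 hours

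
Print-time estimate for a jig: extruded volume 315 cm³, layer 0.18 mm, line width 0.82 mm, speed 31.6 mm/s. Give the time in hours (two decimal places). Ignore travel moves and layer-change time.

18.76 hours

Bead cross-section = 0.18 × 0.82, so 0.1476 mm².
Total extruded path = 315000/0.1476 = 2134146.3 mm.
Extrusion time: 2134146.3 / 31.6 → 67536.3 s.
In the requested units: 67536.3 s = 18.76 hours.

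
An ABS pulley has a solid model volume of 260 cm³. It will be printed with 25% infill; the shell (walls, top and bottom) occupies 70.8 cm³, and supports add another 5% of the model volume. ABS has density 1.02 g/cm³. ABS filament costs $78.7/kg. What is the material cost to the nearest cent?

$10.52

Volume inside the shell = 260 − 70.8 = 189.2 cm³.
Infill deposited = 0.25 × 189.2, so 47.3 cm³.
Support = 0.05 × 260 = 13 cm³.
Total extruded = 70.8 + 47.3 + 13 = 131.1 cm³.
Mass = 131.1 × 1.02, so 133.722 g.
At $78.7/kg: 133.722/1000 × 78.7 = $10.52.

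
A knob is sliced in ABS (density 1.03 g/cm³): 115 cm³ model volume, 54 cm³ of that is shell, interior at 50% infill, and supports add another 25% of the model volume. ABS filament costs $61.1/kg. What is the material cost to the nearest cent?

Infill region: 115 − 54 → 61 cm³.
Deposited infill = 0.50 × 61, so 30.5 cm³.
Support: 0.25 × 115 → 28.75 cm³.
Total printed volume = 54 + 30.5 + 28.75 = 113.25 cm³.
Mass = 113.25 × 1.03 = 116.6475 g.
Cost = 116.6475 g / 1000 × $61.1/kg = $7.13.

$7.13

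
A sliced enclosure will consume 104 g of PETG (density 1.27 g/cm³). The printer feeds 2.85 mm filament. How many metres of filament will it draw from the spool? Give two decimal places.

Volume = 104 g / 1.27 g·cm⁻³ = 81.8898 cm³ = 81889.8 mm³.
A = π r² = π × 1.425² = 6.3794 mm².
Length = 81889.8 / 6.3794 = 12836.6 mm = 12.84 m.

12.84 m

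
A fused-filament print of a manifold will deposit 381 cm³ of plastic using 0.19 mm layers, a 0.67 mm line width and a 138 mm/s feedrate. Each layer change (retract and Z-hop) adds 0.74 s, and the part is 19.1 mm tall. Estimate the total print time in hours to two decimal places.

6.05 hours

Extrusion cross-section = 0.19 × 0.67, so 0.1273 mm².
Toolpath length = 381 cm³ / 0.1273 mm² = 381000 / 0.1273 = 2992930.1 mm.
Extrusion time: 2992930.1 / 138 → 21687.9 s.
Layer count = ceil(19.1 / 0.19) = 101.
Z-hop total: 101 × 0.74 → 74.74 s.
Altogether 21687.9 + 74.74 = 21762.64 s, i.e. 6.05 hours.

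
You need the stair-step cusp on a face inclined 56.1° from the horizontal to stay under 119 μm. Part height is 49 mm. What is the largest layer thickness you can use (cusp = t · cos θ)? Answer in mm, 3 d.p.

0.213 mm

Layer height = cusp / cos(56.1°) = 0.119 / 0.5577 = 0.213 mm.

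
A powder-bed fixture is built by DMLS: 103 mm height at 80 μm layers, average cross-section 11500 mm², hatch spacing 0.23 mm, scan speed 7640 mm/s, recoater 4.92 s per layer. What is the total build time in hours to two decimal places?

Layers = ⌈103/0.08⌉ = 1288.
Scan path per layer = 11500 / 0.23, so 50000 mm.
Per-layer scan time = 50000 / 7640, so 6.5445 s.
Time per layer = 6.5445 + 4.92 = 11.4645 s.
1288 layers × 11.4645 s/layer = 14766.276 s, i.e. 4.10 hours.

4.10 hours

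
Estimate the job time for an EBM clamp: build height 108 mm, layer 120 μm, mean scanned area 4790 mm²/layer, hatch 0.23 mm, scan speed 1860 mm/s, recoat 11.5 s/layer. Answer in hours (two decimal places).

Layers = ⌈108/0.12⌉ = 900.
Scan path per layer = 4790 / 0.23 = 20826.1 mm.
Per-layer scan time = 20826.1 / 1860, so 11.1968 s.
Layer cycle: 11.1968 + 11.5 → 22.6968 s.
900 layers × 22.6968 s/layer = 20427.12 s, i.e. 5.67 hours.

5.67 hours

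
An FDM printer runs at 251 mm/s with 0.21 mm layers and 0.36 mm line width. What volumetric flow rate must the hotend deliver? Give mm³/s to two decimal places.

Extrusion cross-section = 0.21 × 0.36, so 0.0756 mm².
Volumetric flow = 251 × 0.0756 = 18.98 mm³/s.

18.98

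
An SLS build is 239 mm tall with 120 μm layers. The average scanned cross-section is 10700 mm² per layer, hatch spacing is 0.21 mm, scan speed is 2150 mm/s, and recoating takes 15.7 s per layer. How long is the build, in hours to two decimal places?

21.80 hours

Layers = ⌈239/0.12⌉ = 1992.
Per-layer scan distance = 10700 / 0.21, so 50952.4 mm.
Laser time per layer = 50952.4 / 2150 = 23.6988 s.
Time per layer: 23.6988 + 15.7 → 39.3988 s.
Total: 1992 × 39.3988 s = 78482.4096 s → 21.80 hours.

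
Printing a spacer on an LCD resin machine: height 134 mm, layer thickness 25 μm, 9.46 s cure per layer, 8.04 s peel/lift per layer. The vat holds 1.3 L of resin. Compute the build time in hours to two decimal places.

26.06 hours

Layer count = ceil(134 / 0.025) = 5360.
Cycle time: 9.46 + 8.04 → 17.5 s.
Total = 5360 × 17.5 = 93800 s = 26.06 hours.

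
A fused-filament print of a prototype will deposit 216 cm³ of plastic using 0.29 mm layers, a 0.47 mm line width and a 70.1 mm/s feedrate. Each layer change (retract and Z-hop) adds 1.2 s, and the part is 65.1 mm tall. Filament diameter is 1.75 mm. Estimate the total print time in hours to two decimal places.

6.35 hours

Bead cross-section = 0.29 × 0.47, so 0.1363 mm².
Path length: 216000 mm³ / 0.1363 mm² → 1584739.5 mm.
Time extruding = 1584739.5 / 70.1 = 22606.8 s.
Layer count = ceil(65.1 / 0.29) = 225.
Layer-change overhead = 225 × 1.2, so 270 s.
Total = 22606.8 + 270 = 22876.8 s = 6.35 hours.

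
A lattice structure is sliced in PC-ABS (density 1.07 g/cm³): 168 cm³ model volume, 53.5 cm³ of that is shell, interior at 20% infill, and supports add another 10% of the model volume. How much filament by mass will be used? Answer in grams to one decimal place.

Volume inside the shell = 168 − 53.5 = 114.5 cm³.
Infill volume = 0.20 × 114.5 = 22.9 cm³.
Support = 0.10 × 168, so 16.8 cm³.
Total printed volume = 53.5 + 22.9 + 16.8 = 93.2 cm³.
Mass: 93.2 × 1.07 → 99.724 g.

99.7 g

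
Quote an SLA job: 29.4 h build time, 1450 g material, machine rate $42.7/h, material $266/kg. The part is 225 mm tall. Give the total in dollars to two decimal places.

$1641.08

Machine cost: 42.7 × 29.4 → $1255.38.
Material cost = 266 × 1450/1000, so $385.70.
Job cost: 1255.38 + 385.70 = $1641.08.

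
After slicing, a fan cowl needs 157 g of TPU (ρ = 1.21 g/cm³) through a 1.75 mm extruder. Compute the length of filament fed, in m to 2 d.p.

53.94 m

Volume = 157 g / 1.21 g·cm⁻³ = 129.7521 cm³ = 129752.1 mm³.
A = π r² = π × 0.875² = 2.4053 mm².
Length = 129752.1 / 2.4053 = 53944.25 mm = 53.94 m.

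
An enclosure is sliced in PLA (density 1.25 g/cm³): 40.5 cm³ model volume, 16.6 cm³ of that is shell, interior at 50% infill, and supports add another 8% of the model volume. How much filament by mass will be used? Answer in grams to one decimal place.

Volume inside the shell = 40.5 − 16.6, so 23.9 cm³.
Infill volume = 0.50 × 23.9, so 11.95 cm³.
Support = 0.08 × 40.5, so 3.24 cm³.
Deposited volume: 16.6 + 11.95 + 3.24 → 31.79 cm³.
Mass = 31.79 × 1.25, so 39.7375 g.

39.7 g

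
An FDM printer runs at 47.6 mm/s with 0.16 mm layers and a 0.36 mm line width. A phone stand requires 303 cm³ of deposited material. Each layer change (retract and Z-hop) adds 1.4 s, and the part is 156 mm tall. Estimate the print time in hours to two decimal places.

Line area = 0.16 × 0.36 = 0.0576 mm².
Path length: 303000 mm³ / 0.0576 mm² → 5260416.7 mm.
Time extruding: 5260416.7 / 47.6 → 110513 s.
Layer count = ceil(156 / 0.16) = 975.
Non-print overhead = 975 × 1.4, so 1365 s.
Total = 110513 + 1365 = 111878 s = 31.08 hours.

31.08 hours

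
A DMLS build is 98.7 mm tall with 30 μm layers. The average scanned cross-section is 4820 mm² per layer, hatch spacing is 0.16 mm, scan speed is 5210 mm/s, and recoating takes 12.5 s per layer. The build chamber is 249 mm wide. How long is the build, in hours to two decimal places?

Number of layers: 98.7 / 0.03 → 3290 (rounded up).
Hatch length per layer: 4820 / 0.16 → 30125 mm.
Laser time per layer: 30125 / 5210 → 5.7821 s.
Per-layer time = 5.7821 + 12.5 = 18.2821 s.
Total: 3290 × 18.2821 s = 60148.109 s → 16.71 hours.

16.71 hours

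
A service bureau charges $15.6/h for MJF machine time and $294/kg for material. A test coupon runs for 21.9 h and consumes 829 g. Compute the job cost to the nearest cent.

$585.37

Machine-time cost: 15.6 × 21.9 → $341.64.
Material charge: 294 × 829/1000 → $243.726.
Total = 341.64 + 243.726 = 585.366 ≈ $585.37.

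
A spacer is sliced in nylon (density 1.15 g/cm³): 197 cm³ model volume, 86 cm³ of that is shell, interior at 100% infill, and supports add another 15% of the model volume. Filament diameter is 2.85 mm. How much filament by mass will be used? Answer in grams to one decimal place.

260.5 g

Interior volume = 197 − 86 = 111 cm³.
Infill volume: 1.00 × 111 → 111 cm³.
Support = 0.15 × 197 = 29.55 cm³.
Total printed volume = 86 + 111 + 29.55 = 226.55 cm³.
Mass: 226.55 × 1.15 → 260.5325 g.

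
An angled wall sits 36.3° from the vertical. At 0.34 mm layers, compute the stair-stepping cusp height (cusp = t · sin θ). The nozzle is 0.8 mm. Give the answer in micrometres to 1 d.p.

201.3 μm

sin(36.3°) = 0.5920, so cusp = 0.34 × 0.5920 = 0.20128 mm → 201.3 μm.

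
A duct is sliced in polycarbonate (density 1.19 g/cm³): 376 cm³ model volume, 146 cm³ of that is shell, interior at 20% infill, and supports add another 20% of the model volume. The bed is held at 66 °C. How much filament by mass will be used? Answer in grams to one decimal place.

318.0 g

Infill region = 376 − 146 = 230 cm³.
Infill deposited = 0.20 × 230 = 46 cm³.
Support = 0.20 × 376 = 75.2 cm³.
Total extruded = 146 + 46 + 75.2, so 267.2 cm³.
Mass: 267.2 × 1.19 → 317.968 g.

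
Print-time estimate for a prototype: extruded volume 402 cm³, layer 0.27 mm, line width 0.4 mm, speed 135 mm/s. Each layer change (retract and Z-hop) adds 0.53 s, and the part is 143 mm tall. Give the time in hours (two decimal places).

Line area = 0.27 × 0.4 = 0.108 mm².
Total extruded path = 402000/0.108 = 3722222.2 mm.
Extrusion time: 3722222.2 / 135 → 27572 s.
Layers = ⌈143/0.27⌉ = 530.
Non-print overhead = 530 × 0.53 = 280.9 s.
Altogether 27572 + 280.9 = 27852.9 s, i.e. 7.74 hours.

7.74 hours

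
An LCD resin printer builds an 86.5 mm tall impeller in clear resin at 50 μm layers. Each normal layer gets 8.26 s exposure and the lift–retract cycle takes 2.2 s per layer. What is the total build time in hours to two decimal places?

Layers = ⌈86.5/0.05⌉ = 1730.
Each layer takes: 8.26 + 2.2 → 10.46 s.
Build time: 1730 × 10.46 s = 18095.8 s, i.e. 5.03 hours.

5.03 hours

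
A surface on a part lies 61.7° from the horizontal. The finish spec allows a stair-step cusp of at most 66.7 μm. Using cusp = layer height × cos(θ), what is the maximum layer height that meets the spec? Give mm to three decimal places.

0.141 mm

cos(61.7°) = 0.4741; t_max = 0.0667/0.4741 = 0.141 mm.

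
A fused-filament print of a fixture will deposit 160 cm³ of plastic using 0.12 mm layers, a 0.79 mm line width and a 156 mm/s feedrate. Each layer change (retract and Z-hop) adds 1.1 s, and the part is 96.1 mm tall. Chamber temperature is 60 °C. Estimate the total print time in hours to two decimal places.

3.25 hours

Extrusion cross-section = 0.12 × 0.79, so 0.0948 mm².
Total extruded path = 160000/0.0948 = 1687763.7 mm.
Extrusion time: 1687763.7 / 156 → 10819 s.
Layer count = ceil(96.1 / 0.12) = 801.
Layer-change overhead = 801 × 1.1, so 881.1 s.
Total = 10819 + 881.1 = 11700.1 s = 3.25 hours.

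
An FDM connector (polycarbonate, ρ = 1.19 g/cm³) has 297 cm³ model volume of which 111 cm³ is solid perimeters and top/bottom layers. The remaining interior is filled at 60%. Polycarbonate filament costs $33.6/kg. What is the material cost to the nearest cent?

$8.90

Interior volume = 297 − 111, so 186 cm³.
Infill volume = 0.60 × 186, so 111.6 cm³.
Deposited volume: 111 + 111.6 → 222.6 cm³.
Mass = 222.6 × 1.19, so 264.894 g.
At $33.6/kg: 264.894/1000 × 33.6 = $8.90.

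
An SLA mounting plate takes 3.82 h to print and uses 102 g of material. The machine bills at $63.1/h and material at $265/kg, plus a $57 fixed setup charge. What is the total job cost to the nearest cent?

$325.07

Machine cost = 63.1 × 3.82, so $241.042.
Feedstock cost = 265 × 102/1000 = $27.03.
Adding setup: 241.042 + 27.03 + 57 → 325.072 ≈ $325.07.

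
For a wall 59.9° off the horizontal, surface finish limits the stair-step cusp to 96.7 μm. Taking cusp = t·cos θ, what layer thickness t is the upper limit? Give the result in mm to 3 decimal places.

Layer height = cusp / cos(59.9°) = 0.0967 / 0.5015 = 0.193 mm.

0.193 mm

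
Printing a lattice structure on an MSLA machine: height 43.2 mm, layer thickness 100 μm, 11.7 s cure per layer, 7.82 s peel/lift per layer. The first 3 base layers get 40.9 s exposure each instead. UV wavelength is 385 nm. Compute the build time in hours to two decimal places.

Number of layers: 43.2 / 0.1 → 432 (rounded up).
Base layers = 3 × (40.9 + 7.82) = 146.16 s.
Normal layers = 429 × (11.7 + 7.82), so 8374.08 s.
Sum: 146.16 + 8374.08 = 8520.24 s → 2.37 hours.

2.37 hours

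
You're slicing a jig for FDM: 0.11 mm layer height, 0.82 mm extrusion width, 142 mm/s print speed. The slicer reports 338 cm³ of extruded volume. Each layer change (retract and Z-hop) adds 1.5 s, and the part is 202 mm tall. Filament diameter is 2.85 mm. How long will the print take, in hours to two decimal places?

Bead cross-section: 0.11 × 0.82 → 0.0902 mm².
Toolpath length = 338 cm³ / 0.0902 mm² = 338000 / 0.0902 = 3747228.4 mm.
Print-move time = 3747228.4 / 142, so 26388.9 s.
Layers = ⌈202/0.11⌉ = 1837.
Layer-change overhead = 1837 × 1.5 = 2755.5 s.
Total = 26388.9 + 2755.5 = 29144.4 s = 8.10 hours.

8.10 hours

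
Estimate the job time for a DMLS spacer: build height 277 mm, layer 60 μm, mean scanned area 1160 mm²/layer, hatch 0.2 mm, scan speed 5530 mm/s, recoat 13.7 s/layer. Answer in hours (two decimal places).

18.92 hours

Layers = ⌈277/0.06⌉ = 4617.
Hatch length per layer: 1160 / 0.2 → 5800 mm.
Scan time per layer = 5800 / 5530, so 1.0488 s.
Per-layer time = 1.0488 + 13.7 = 14.7488 s.
Total: 4617 × 14.7488 s = 68095.2096 s → 18.92 hours.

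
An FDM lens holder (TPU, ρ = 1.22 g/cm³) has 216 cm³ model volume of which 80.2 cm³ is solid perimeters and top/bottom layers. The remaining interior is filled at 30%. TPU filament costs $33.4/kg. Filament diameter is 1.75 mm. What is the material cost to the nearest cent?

Volume inside the shell = 216 − 80.2 = 135.8 cm³.
Infill volume: 0.30 × 135.8 → 40.74 cm³.
Deposited volume = 80.2 + 40.74 = 120.94 cm³.
Mass = 120.94 × 1.22, so 147.5468 g.
Cost = 147.5468 g / 1000 × $33.4/kg = $4.93.

$4.93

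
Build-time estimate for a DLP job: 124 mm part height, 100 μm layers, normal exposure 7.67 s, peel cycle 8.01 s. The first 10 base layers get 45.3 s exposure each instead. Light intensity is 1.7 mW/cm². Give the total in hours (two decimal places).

5.51 hours

Number of layers: 124 / 0.1 → 1240 (rounded up).
Bottom layers = 10 × (45.3 + 8.01), so 533.1 s.
Regular layers = 1230 × (7.67 + 8.01), so 19286.4 s.
Total = 533.1 + 19286.4 = 19819.5 s = 5.51 hours.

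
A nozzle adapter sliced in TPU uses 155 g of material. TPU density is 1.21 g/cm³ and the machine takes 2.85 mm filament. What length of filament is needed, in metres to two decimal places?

20.08 m

Extruded volume: 155/1.21 = 128.0992 cm³ (128099.2 mm³).
A = π r² = π × 1.425² = 6.3794 mm².
L = V/A = 128099.2/6.3794 = 20080.13 mm → 20.08 m.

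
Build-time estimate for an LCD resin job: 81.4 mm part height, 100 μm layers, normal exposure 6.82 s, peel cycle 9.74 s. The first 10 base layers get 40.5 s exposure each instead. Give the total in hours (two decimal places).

Number of layers: 81.4 / 0.1 → 814 (rounded up).
Base layers = 10 × (40.5 + 9.74), so 502.4 s.
Regular layers: 804 × (6.82 + 9.74) → 13314.24 s.
Total = 502.4 + 13314.24 = 13816.64 s = 3.84 hours.

3.84 hours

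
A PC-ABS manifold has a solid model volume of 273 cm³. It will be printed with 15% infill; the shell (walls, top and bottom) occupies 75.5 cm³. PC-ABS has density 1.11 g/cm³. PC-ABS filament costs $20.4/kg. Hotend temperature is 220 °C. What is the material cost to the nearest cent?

$2.38

Infill region: 273 − 75.5 → 197.5 cm³.
Deposited infill = 0.15 × 197.5 = 29.625 cm³.
Deposited volume = 75.5 + 29.625 = 105.125 cm³.
Mass = 105.125 × 1.11, so 116.68875 g.
Cost = 116.68875 g / 1000 × $20.4/kg = $2.38.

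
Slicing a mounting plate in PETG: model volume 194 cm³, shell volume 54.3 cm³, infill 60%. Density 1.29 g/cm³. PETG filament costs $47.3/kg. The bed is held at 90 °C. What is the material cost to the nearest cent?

$8.43

Interior volume: 194 − 54.3 → 139.7 cm³.
Infill volume: 0.60 × 139.7 → 83.82 cm³.
Deposited volume = 54.3 + 83.82, so 138.12 cm³.
Mass: 138.12 × 1.29 → 178.1748 g.
At $47.3/kg: 178.1748/1000 × 47.3 = $8.43.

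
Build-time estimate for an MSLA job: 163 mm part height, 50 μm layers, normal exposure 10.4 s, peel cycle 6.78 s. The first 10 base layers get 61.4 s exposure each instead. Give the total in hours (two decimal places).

15.70 hours

Layer count = ceil(163 / 0.05) = 3260.
Burn-in layers = 10 × (61.4 + 6.78) = 681.8 s.
Remaining layers: 3250 × (10.4 + 6.78) → 55835 s.
Total = 681.8 + 55835 = 56516.8 s = 15.70 hours.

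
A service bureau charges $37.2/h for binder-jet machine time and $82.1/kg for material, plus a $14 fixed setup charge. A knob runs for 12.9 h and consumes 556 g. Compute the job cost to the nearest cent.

$539.53

Machine cost = 37.2 × 12.9, so $479.88.
Material cost = 82.1 × 556/1000, so $45.6476.
Total = 479.88 + 45.6476 + 14 = 539.5276 ≈ $539.53.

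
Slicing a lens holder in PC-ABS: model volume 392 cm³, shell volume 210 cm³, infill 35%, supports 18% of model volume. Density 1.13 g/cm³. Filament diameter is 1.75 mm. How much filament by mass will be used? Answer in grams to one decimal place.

Volume inside the shell = 392 − 210 = 182 cm³.
Infill deposited = 0.35 × 182, so 63.7 cm³.
Support = 0.18 × 392, so 70.56 cm³.
Total extruded = 210 + 63.7 + 70.56 = 344.26 cm³.
Mass = 344.26 × 1.13, so 389.0138 g.

389.0 g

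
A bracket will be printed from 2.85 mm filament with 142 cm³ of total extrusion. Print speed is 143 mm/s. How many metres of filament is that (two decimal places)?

A = π r² = π × 1.425² = 6.3794 mm².
L = 142000 mm³ / 6.3794 mm² = 22259.15 mm, i.e. 22.26 m.

22.26 m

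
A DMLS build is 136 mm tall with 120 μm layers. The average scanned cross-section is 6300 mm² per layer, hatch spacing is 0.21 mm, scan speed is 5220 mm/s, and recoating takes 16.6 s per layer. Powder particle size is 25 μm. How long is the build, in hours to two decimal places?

Layers = ⌈136/0.12⌉ = 1134.
Hatch length per layer: 6300 / 0.21 → 30000 mm.
Per-layer scan time = 30000 / 5220 = 5.7471 s.
Time per layer: 5.7471 + 16.6 → 22.3471 s.
1134 layers × 22.3471 s/layer = 25341.6114 s, i.e. 7.04 hours.

7.04 hours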